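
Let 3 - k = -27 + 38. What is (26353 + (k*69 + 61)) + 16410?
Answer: 42272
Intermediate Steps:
k = -8 (k = 3 - (-27 + 38) = 3 - 1*11 = 3 - 11 = -8)
(26353 + (k*69 + 61)) + 16410 = (26353 + (-8*69 + 61)) + 16410 = (26353 + (-552 + 61)) + 16410 = (26353 - 491) + 16410 = 25862 + 16410 = 42272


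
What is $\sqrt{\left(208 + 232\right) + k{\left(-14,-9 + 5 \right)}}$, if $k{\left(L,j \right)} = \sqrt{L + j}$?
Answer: $\sqrt{440 + 3 i \sqrt{2}} \approx 20.976 + 0.1011 i$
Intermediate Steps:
$\sqrt{\left(208 + 232\right) + k{\left(-14,-9 + 5 \right)}} = \sqrt{\left(208 + 232\right) + \sqrt{-14 + \left(-9 + 5\right)}} = \sqrt{440 + \sqrt{-14 - 4}} = \sqrt{440 + \sqrt{-18}} = \sqrt{440 + 3 i \sqrt{2}}$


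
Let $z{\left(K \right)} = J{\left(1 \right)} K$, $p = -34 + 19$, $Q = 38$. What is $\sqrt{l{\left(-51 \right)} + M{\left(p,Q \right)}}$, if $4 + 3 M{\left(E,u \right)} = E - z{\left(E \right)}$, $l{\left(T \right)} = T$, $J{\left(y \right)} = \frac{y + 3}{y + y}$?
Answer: $\frac{i \sqrt{426}}{3} \approx 6.8799 i$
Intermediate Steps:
$J{\left(y \right)} = \frac{3 + y}{2 y}$
$p = -15$
$z{\left(K \right)} = 2 K$ ($z{\left(K \right)} = \frac{3 + 1}{2 \cdot 1} K = \frac{1}{2} \cdot 1 \cdot 4 K = 2 K$)
$M{\left(E,u \right)} = - \frac{4}{3} - \frac{E}{3}$ ($M{\left(E,u \right)} = - \frac{4}{3} + \frac{E - 2 E}{3} = - \frac{4}{3} + \frac{\left(-1\right) E}{3} = - \frac{4}{3} - \frac{E}{3}$)
$\sqrt{l{\left(-51 \right)} + M{\left(p,Q \right)}} = \sqrt{-51 - - \frac{11}{3}} = \sqrt{-51 + \left(- \frac{4}{3} + 5\right)} = \sqrt{-51 + \frac{11}{3}} = \sqrt{- \frac{142}{3}} = \frac{i \sqrt{426}}{3}$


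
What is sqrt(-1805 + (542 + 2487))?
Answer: 6*sqrt(34) ≈ 34.986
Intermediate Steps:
sqrt(-1805 + (542 + 2487)) = sqrt(-1805 + 3029) = sqrt(1224) = 6*sqrt(34)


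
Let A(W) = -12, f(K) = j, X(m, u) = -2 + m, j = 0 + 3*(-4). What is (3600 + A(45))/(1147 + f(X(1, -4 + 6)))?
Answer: 3588/1135 ≈ 3.1612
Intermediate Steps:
j = -12 (j = 0 - 12 = -12)
f(K) = -12
(3600 + A(45))/(1147 + f(X(1, -4 + 6))) = (3600 - 12)/(1147 - 12) = 3588/1135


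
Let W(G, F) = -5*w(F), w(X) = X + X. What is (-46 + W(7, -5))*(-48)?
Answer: -192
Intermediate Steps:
w(X) = 2*X
W(G, F) = -10*F
(-46 + W(7, -5))*(-48) = (-46 - 10*(-5))*(-48) = (-46 + 50)*(-48) = 4*(-48) = -192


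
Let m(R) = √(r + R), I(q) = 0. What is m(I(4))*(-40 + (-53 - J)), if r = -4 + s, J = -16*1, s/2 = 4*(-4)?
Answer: -462*I ≈ -462.0*I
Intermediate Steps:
s = -32 (s = 2*(4*(-4)) = 2*(-16) = -32)
J = -16
r = -36 (r = -4 - 32 = -36)
m(R) = √(-36 + R)
m(I(4))*(-40 + (-53 - J)) = √(-36 + 0)*(-40 + (-53 - 1*(-16))) = √(-36)*(-40 + (-53 + 16)) = (6*I)*(-40 - 37) = (6*I)*(-77) = -462*I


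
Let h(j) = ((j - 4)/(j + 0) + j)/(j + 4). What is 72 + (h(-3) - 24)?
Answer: 142/3 ≈ 47.333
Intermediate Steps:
h(j) = (j + (-4 + j)/j)/(4 + j) (h(j) = ((-4 + j)/j + j)/(4 + j) = (j + (-4 + j)/j)/(4 + j))
72 + (h(-3) - 24) = 72 + ((-4 - 3 + (-3)²)/((-3)*(4 - 3)) - 24) = 72 + (-⅓*(-4 - 3 + 9)/1 - 24) = 72 + (-⅓*1*2 - 24) = 72 + (-⅔ - 24) = 72 - 74/3 = 142/3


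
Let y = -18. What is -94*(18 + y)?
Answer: 0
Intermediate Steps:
-94*(18 + y) = -94*(18 - 18) = -94*0 = 0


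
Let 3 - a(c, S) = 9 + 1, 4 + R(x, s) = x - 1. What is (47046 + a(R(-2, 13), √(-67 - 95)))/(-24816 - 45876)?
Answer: -47039/70692 ≈ -0.66541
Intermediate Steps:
R(x, s) = -5 + x (R(x, s) = -4 + (x - 1) = -4 + (-1 + x) = -5 + x)
a(c, S) = -7 (a(c, S) = 3 - (9 + 1) = 3 - 1*10 = 3 - 10 = -7)
(47046 + a(R(-2, 13), √(-67 - 95)))/(-24816 - 45876) = (47046 - 7)/(-24816 - 45876) = 47039/(-70692) = 47039*(-1/70692) = -47039/70692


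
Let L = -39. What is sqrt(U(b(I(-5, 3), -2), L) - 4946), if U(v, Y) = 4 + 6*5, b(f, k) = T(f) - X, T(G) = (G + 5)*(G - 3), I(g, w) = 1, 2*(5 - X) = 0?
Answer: 4*I*sqrt(307) ≈ 70.086*I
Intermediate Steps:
X = 5 (X = 5 - 1/2*0 = 5 + 0 = 5)
T(G) = (-3 + G)*(5 + G) (T(G) = (5 + G)*(-3 + G) = (-3 + G)*(5 + G))
b(f, k) = -20 + f**2 + 2*f (b(f, k) = (-15 + f**2 + 2*f) - 1*5 = (-15 + f**2 + 2*f) - 5 = -20 + f**2 + 2*f)
U(v, Y) = 34 (U(v, Y) = 4 + 30 = 34)
sqrt(U(b(I(-5, 3), -2), L) - 4946) = sqrt(34 - 4946) = sqrt(-4912) = 4*I*sqrt(307)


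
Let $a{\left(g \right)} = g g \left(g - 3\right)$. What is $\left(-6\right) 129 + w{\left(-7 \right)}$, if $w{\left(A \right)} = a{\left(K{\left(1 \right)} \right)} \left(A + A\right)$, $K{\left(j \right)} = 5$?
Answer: $-1474$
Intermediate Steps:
$a{\left(g \right)} = g^{2} \left(-3 + g\right)$
$w{\left(A \right)} = 100 A$ ($w{\left(A \right)} = 5^{2} \left(-3 + 5\right) \left(A + A\right) = 25 \cdot 2 \cdot 2 A = 50 \cdot 2 A = 100 A$)
$\left(-6\right) 129 + w{\left(-7 \right)} = \left(-6\right) 129 + 100 \left(-7\right) = -774 - 700 = -1474$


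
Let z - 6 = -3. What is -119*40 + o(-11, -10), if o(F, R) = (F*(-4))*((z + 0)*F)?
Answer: -6212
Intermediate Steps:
z = 3 (z = 6 - 3 = 3)
o(F, R) = -12*F**2 (o(F, R) = (F*(-4))*((3 + 0)*F) = (-4*F)*(3*F) = -12*F**2)
-119*40 + o(-11, -10) = -119*40 - 12*(-11)**2 = -4760 - 12*121 = -4760 - 1452 = -6212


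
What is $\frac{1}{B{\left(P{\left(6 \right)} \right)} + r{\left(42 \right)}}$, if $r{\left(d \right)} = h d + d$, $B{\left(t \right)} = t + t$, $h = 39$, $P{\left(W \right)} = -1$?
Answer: $\frac{1}{1678} \approx 0.00059595$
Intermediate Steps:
$B{\left(t \right)} = 2 t$
$r{\left(d \right)} = 40 d$ ($r{\left(d \right)} = 39 d + d = 40 d$)
$\frac{1}{B{\left(P{\left(6 \right)} \right)} + r{\left(42 \right)}} = \frac{1}{2 \left(-1\right) + 40 \cdot 42} = \frac{1}{-2 + 1680} = \frac{1}{1678}$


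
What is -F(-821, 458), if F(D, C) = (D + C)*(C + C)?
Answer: 332508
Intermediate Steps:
F(D, C) = 2*C*(C + D) (F(D, C) = (C + D)*(2*C) = 2*C*(C + D))
-F(-821, 458) = -2*458*(458 - 821) = -2*458*(-363) = -1*(-332508) = 332508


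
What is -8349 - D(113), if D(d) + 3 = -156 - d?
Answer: -8077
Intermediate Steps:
D(d) = -159 - d (D(d) = -3 + (-156 - d) = -159 - d)
-8349 - D(113) = -8349 - (-159 - 1*113) = -8349 - (-159 - 113) = -8349 - 1*(-272) = -8349 + 272 = -8077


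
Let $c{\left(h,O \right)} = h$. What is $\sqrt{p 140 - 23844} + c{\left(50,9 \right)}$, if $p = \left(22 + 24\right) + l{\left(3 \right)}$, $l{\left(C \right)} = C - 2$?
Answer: $50 + 4 i \sqrt{1079} \approx 50.0 + 131.39 i$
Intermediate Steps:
$l{\left(C \right)} = -2 + C$
$p = 47$ ($p = \left(22 + 24\right) + \left(-2 + 3\right) = 46 + 1 = 47$)
$\sqrt{p 140 - 23844} + c{\left(50,9 \right)} = \sqrt{47 \cdot 140 - 23844} + 50 = \sqrt{6580 - 23844} + 50 = \sqrt{-17264} + 50 = 4 i \sqrt{1079} + 50 = 50 + 4 i \sqrt{1079}$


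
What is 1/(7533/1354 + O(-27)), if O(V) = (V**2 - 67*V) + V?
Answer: 1354/3407427 ≈ 0.00039737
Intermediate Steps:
O(V) = V**2 - 66*V
1/(7533/1354 + O(-27)) = 1/(7533/1354 - 27*(-66 - 27)) = 1/(7533*(1/1354) - 27*(-93)) = 1/(7533/1354 + 2511) = 1/(3407427/1354) = 1354/3407427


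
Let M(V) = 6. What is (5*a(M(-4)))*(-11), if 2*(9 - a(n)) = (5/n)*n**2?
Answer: 330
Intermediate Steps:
a(n) = 9 - 5*n/2 (a(n) = 9 - 5/n*n**2/2 = 9 - 5*n/2)
(5*a(M(-4)))*(-11) = (5*(9 - 5/2*6))*(-11) = (5*(9 - 15))*(-11) = (5*(-6))*(-11) = -30*(-11) = 330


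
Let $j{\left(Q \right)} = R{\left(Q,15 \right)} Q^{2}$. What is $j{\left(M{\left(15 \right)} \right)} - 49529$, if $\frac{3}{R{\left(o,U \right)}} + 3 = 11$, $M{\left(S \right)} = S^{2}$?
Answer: $- \frac{244357}{8} \approx -30545.0$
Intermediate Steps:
$R{\left(o,U \right)} = \frac{3}{8}$ ($R{\left(o,U \right)} = \frac{3}{-3 + 11} = \frac{3}{8}$)
$j{\left(Q \right)} = \frac{3 Q^{2}}{8}$
$j{\left(M{\left(15 \right)} \right)} - 49529 = \frac{3 \left(15^{2}\right)^{2}}{8} - 49529 = \frac{3 \cdot 225^{2}}{8} - 49529 = \frac{3}{8} \cdot 50625 - 49529 = \frac{151875}{8} - 49529 = - \frac{244357}{8}$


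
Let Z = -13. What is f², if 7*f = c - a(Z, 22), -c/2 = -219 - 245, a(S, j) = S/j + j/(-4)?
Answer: 105575625/5929 ≈ 17807.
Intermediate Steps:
a(S, j) = -j/4 + S/j (a(S, j) = S/j + j*(-¼) = S/j - j/4 = -j/4 + S/j)
c = 928 (c = -2*(-219 - 245) = -2*(-464) = 928)
f = 10275/77 (f = (928 - (-¼*22 - 13/22))/7 = (928 - (-11/2 - 13*1/22))/7 = (928 - (-11/2 - 13/22))/7 = (928 - 1*(-67/11))/7 = (928 + 67/11)/7 = (⅐)*(10275/11) = 10275/77 ≈ 133.44)
f² = (10275/77)² = 105575625/5929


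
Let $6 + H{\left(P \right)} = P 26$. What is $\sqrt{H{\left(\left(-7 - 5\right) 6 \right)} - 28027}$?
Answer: $i \sqrt{29905} \approx 172.93 i$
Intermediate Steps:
$H{\left(P \right)} = -6 + 26 P$ ($H{\left(P \right)} = -6 + P 26 = -6 + 26 P$)
$\sqrt{H{\left(\left(-7 - 5\right) 6 \right)} - 28027} = \sqrt{\left(-6 + 26 \left(-7 - 5\right) 6\right) - 28027} = \sqrt{\left(-6 + 26 \left(\left(-12\right) 6\right)\right) - 28027} = \sqrt{\left(-6 + 26 \left(-72\right)\right) - 28027} = \sqrt{\left(-6 - 1872\right) - 28027} = \sqrt{-1878 - 28027} = \sqrt{-29905} = i \sqrt{29905}$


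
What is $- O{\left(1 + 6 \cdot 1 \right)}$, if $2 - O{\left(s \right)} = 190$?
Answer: $188$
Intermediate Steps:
$O{\left(s \right)} = -188$ ($O{\left(s \right)} = 2 - 190 = -188$)
$- O{\left(1 + 6 \cdot 1 \right)} = \left(-1\right) \left(-188\right) = 188$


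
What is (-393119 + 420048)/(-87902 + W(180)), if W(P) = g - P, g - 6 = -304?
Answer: -26929/88380 ≈ -0.30470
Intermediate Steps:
g = -298 (g = 6 - 304 = -298)
W(P) = -298 - P
(-393119 + 420048)/(-87902 + W(180)) = (-393119 + 420048)/(-87902 + (-298 - 1*180)) = 26929/(-87902 + (-298 - 180)) = 26929/(-87902 - 478) = 26929/(-88380) = 26929*(-1/88380) = -26929/88380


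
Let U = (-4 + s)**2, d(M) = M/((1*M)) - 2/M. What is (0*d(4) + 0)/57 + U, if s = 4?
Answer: 0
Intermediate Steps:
d(M) = 1 - 2/M (d(M) = M/M - 2/M = 1 - 2/M)
U = 0 (U = (-4 + 4)**2 = 0**2 = 0)
(0*d(4) + 0)/57 + U = (0*((-2 + 4)/4) + 0)/57 + 0 = (0*((1/4)*2) + 0)/57 + 0 = (0*(1/2) + 0)/57 + 0 = (0 + 0)/57 + 0 = (1/57)*0 + 0 = 0 + 0 = 0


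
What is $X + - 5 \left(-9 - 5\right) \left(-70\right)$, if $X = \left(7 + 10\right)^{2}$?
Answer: $-4611$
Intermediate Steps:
$X = 289$ ($X = 17^{2} = 289$)
$X + - 5 \left(-9 - 5\right) \left(-70\right) = 289 + - 5 \left(-9 - 5\right) \left(-70\right) = 289 + \left(-5\right) \left(-14\right) \left(-70\right) = 289 + 70 \left(-70\right) = 289 - 4900 = -4611$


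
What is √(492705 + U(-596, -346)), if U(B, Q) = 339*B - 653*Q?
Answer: √516599 ≈ 718.75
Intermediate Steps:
U(B, Q) = -653*Q + 339*B
√(492705 + U(-596, -346)) = √(492705 + (-653*(-346) + 339*(-596))) = √(492705 + (225938 - 202044)) = √(492705 + 23894) = √516599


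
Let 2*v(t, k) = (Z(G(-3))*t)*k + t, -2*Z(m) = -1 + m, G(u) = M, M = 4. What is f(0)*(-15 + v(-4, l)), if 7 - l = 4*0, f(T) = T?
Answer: 0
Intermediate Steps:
G(u) = 4
Z(m) = ½ - m/2 (Z(m) = -(-1 + m)/2 = ½ - m/2)
l = 7 (l = 7 - 4*0 = 7 - 1*0 = 7 + 0 = 7)
v(t, k) = t/2 - 3*k*t/4 (v(t, k) = (((½ - ½*4)*t)*k + t)/2 = (((½ - 2)*t)*k + t)/2 = ((-3*t/2)*k + t)/2 = (-3*k*t/2 + t)/2 = (t - 3*k*t/2)/2 = t/2 - 3*k*t/4)
f(0)*(-15 + v(-4, l)) = 0*(-15 + (¼)*(-4)*(2 - 3*7)) = 0*(-15 + (¼)*(-4)*(2 - 21)) = 0*(-15 + (¼)*(-4)*(-19)) = 0*(-15 + 19) = 0*4 = 0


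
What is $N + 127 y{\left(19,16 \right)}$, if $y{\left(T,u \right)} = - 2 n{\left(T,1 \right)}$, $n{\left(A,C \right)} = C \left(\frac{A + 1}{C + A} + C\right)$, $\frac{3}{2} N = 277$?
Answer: $- \frac{970}{3} \approx -323.33$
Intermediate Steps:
$N = \frac{554}{3}$ ($N = \frac{2}{3} \cdot 277 = \frac{554}{3} \approx 184.67$)
$n{\left(A,C \right)} = C \left(C + \frac{1 + A}{A + C}\right)$ ($n{\left(A,C \right)} = C \left(\frac{1 + A}{A + C} + C\right) = C \left(C + \frac{1 + A}{A + C}\right)$)
$y{\left(T,u \right)} = - \frac{2 \left(2 + 2 T\right)}{1 + T}$ ($y{\left(T,u \right)} = - 2 \cdot 1 \frac{1}{T + 1} \left(1 + T + 1^{2} + T 1\right) = - 2 \cdot 1 \frac{1}{1 + T} \left(1 + T + 1 + T\right) = - 2 \cdot 1 \frac{1}{1 + T} \left(2 + 2 T\right) = - 2 \frac{2 + 2 T}{1 + T} = - \frac{2 \left(2 + 2 T\right)}{1 + T}$)
$N + 127 y{\left(19,16 \right)} = \frac{554}{3} + 127 \left(-4\right) = \frac{554}{3} - 508 = - \frac{970}{3}$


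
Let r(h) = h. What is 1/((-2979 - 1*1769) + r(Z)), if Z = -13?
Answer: -1/4761 ≈ -0.00021004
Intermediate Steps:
1/((-2979 - 1*1769) + r(Z)) = 1/((-2979 - 1*1769) - 13) = 1/((-2979 - 1769) - 13) = 1/(-4748 - 13) = 1/(-4761) = -1/4761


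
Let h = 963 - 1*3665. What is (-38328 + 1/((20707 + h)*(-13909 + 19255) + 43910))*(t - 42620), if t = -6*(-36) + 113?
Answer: 156093301378308429/96298640 ≈ 1.6209e+9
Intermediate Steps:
h = -2702 (h = 963 - 3665 = -2702)
t = 329 (t = 216 + 113 = 329)
(-38328 + 1/((20707 + h)*(-13909 + 19255) + 43910))*(t - 42620) = (-38328 + 1/((20707 - 2702)*(-13909 + 19255) + 43910))*(329 - 42620) = (-38328 + 1/(18005*5346 + 43910))*(-42291) = (-38328 + 1/(96254730 + 43910))*(-42291) = (-38328 + 1/96298640)*(-42291) = -3690934273919/96298640*(-42291) = 156093301378308429/96298640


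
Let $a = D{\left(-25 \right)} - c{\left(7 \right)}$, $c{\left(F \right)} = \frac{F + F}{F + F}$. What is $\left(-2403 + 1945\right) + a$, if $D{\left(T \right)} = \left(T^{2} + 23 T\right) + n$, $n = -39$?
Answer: $-448$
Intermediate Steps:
$c{\left(F \right)} = 1$ ($c{\left(F \right)} = \frac{2 F}{2 F} = 2 F \frac{1}{2 F} = 1$)
$D{\left(T \right)} = -39 + T^{2} + 23 T$ ($D{\left(T \right)} = \left(T^{2} + 23 T\right) - 39 = -39 + T^{2} + 23 T$)
$a = 10$ ($a = \left(-39 + \left(-25\right)^{2} + 23 \left(-25\right)\right) - 1 = \left(-39 + 625 - 575\right) - 1 = 11 - 1 = 10$)
$\left(-2403 + 1945\right) + a = \left(-2403 + 1945\right) + 10 = -458 + 10 = -448$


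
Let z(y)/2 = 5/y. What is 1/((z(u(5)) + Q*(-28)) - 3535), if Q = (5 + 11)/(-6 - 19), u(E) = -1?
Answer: -25/88177 ≈ -0.00028352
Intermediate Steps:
z(y) = 10/y (z(y) = 2*(5/y) = 10/y)
Q = -16/25 (Q = 16/(-25) = 16*(-1/25) = -16/25 ≈ -0.64000)
1/((z(u(5)) + Q*(-28)) - 3535) = 1/((10/(-1) - 16/25*(-28)) - 3535) = 1/((10*(-1) + 448/25) - 3535) = 1/((-10 + 448/25) - 3535) = 1/(198/25 - 3535) = 1/(-88177/25) = -25/88177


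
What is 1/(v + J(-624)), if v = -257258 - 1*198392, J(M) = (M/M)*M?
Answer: -1/456274 ≈ -2.1917e-6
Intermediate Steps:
J(M) = M (J(M) = 1*M = M)
v = -455650 (v = -257258 - 198392 = -455650)
1/(v + J(-624)) = 1/(-455650 - 624) = 1/(-456274) = -1/456274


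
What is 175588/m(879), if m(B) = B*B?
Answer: 175588/772641 ≈ 0.22726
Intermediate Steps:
m(B) = B**2
175588/m(879) = 175588/(879**2) = 175588/772641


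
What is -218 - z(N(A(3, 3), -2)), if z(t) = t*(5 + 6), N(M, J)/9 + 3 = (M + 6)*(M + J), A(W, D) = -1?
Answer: 1564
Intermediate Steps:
N(M, J) = -27 + 9*(6 + M)*(J + M) (N(M, J) = -27 + 9*((M + 6)*(M + J)) = -27 + 9*((6 + M)*(J + M)) = -27 + 9*(6 + M)*(J + M))
z(t) = 11*t (z(t) = t*11 = 11*t)
-218 - z(N(A(3, 3), -2)) = -218 - 11*(-27 + 9*(-1)² + 54*(-2) + 54*(-1) + 9*(-2)*(-1)) = -218 - 11*(-27 + 9*1 - 108 - 54 + 18) = -218 - 11*(-27 + 9 - 108 - 54 + 18) = -218 - 11*(-162) = -218 - 1*(-1782) = -218 + 1782 = 1564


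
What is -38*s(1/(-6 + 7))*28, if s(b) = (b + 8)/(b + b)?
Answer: -4788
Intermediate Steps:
s(b) = (8 + b)/(2*b) (s(b) = (8 + b)/((2*b)) = (8 + b)*(1/(2*b)) = (8 + b)/(2*b))
-38*s(1/(-6 + 7))*28 = -19*(8 + 1/(-6 + 7))/(1/(-6 + 7))*28 = -19*(8 + 1/1)/(1/1)*28 = -19*(8 + 1)/1*28 = -19*9*28 = -38*9/2*28 = -171*28 = -4788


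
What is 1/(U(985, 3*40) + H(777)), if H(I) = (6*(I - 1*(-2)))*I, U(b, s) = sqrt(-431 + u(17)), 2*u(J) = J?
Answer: 7263396/26378460727253 - 13*I*sqrt(10)/26378460727253 ≈ 2.7535e-7 - 1.5585e-12*I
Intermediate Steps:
u(J) = J/2
U(b, s) = 13*I*sqrt(10)/2 (U(b, s) = sqrt(-431 + (1/2)*17) = sqrt(-431 + 17/2) = sqrt(-845/2) = 13*I*sqrt(10)/2)
H(I) = I*(12 + 6*I) (H(I) = (6*(I + 2))*I = (6*(2 + I))*I = (12 + 6*I)*I = I*(12 + 6*I))
1/(U(985, 3*40) + H(777)) = 1/(13*I*sqrt(10)/2 + 6*777*(2 + 777)) = 1/(13*I*sqrt(10)/2 + 6*777*779) = 1/(13*I*sqrt(10)/2 + 3631698) = 1/(3631698 + 13*I*sqrt(10)/2)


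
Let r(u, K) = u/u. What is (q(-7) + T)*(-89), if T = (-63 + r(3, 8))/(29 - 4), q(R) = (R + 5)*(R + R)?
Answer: -56782/25 ≈ -2271.3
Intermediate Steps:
r(u, K) = 1
q(R) = 2*R*(5 + R) (q(R) = (5 + R)*(2*R) = 2*R*(5 + R))
T = -62/25 (T = (-63 + 1)/(29 - 4) = -62/25 ≈ -2.4800)
(q(-7) + T)*(-89) = (2*(-7)*(5 - 7) - 62/25)*(-89) = (2*(-7)*(-2) - 62/25)*(-89) = (28 - 62/25)*(-89) = (638/25)*(-89) = -56782/25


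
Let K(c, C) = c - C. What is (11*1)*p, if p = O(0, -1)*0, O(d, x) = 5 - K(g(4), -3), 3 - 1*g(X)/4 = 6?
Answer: 0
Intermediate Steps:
g(X) = -12 (g(X) = 12 - 4*6 = 12 - 24 = -12)
O(d, x) = 14 (O(d, x) = 5 - (-12 - 1*(-3)) = 5 - (-12 + 3) = 5 - 1*(-9) = 5 + 9 = 14)
p = 0 (p = 14*0 = 0)
(11*1)*p = (11*1)*0 = 11*0 = 0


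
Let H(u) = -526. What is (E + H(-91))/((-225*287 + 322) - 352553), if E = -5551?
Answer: 6077/416806 ≈ 0.014580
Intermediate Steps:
(E + H(-91))/((-225*287 + 322) - 352553) = (-5551 - 526)/((-225*287 + 322) - 352553) = -6077/((-64575 + 322) - 352553) = -6077/(-64253 - 352553) = -6077/(-416806) = -6077*(-1/416806) = 6077/416806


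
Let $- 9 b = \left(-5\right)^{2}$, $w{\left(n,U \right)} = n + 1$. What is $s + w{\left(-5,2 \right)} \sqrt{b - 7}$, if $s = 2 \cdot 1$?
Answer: $2 - \frac{8 i \sqrt{22}}{3} \approx 2.0 - 12.508 i$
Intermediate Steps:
$w{\left(n,U \right)} = 1 + n$
$b = - \frac{25}{9}$ ($b = - \frac{\left(-5\right)^{2}}{9} = \left(- \frac{1}{9}\right) 25 = - \frac{25}{9} \approx -2.7778$)
$s = 2$
$s + w{\left(-5,2 \right)} \sqrt{b - 7} = 2 + \left(1 - 5\right) \sqrt{- \frac{25}{9} - 7} = 2 - 4 \sqrt{- \frac{88}{9}} = 2 - 4 \frac{2 i \sqrt{22}}{3} = 2 - \frac{8 i \sqrt{22}}{3}$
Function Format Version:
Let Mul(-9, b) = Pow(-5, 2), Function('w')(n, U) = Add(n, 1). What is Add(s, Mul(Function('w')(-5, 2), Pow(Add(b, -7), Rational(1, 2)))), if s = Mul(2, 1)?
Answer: Add(2, Mul(Rational(-8, 3), I, Pow(22, Rational(1, 2)))) ≈ Add(2.0000, Mul(-12.508, I))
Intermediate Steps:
Function('w')(n, U) = Add(1, n)
b = Rational(-25, 9) (b = Mul(Rational(-1, 9), Pow(-5, 2)) = Mul(Rational(-1, 9), 25) = Rational(-25, 9) ≈ -2.7778)
s = 2
Add(s, Mul(Function('w')(-5, 2), Pow(Add(b, -7), Rational(1, 2)))) = Add(2, Mul(Add(1, -5), Pow(Add(Rational(-25, 9), -7), Rational(1, 2)))) = Add(2, Mul(-4, Pow(Rational(-88, 9), Rational(1, 2)))) = Add(2, Mul(-4, Mul(Rational(2, 3), I, Pow(22, Rational(1, 2))))) = Add(2, Mul(Rational(-8, 3), I, Pow(22, Rational(1, 2))))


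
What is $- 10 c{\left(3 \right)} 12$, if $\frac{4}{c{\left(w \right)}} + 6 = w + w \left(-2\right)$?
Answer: $\frac{160}{3} \approx 53.333$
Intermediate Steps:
$c{\left(w \right)} = \frac{4}{-6 - w}$ ($c{\left(w \right)} = \frac{4}{-6 + \left(w + w \left(-2\right)\right)} = \frac{4}{-6 + \left(w - 2 w\right)} = \frac{4}{-6 - w}$)
$- 10 c{\left(3 \right)} 12 = - 10 \left(- \frac{4}{6 + 3}\right) 12 = - 10 \left(- \frac{4}{9}\right) 12 = - 10 \left(\left(-4\right) \frac{1}{9}\right) 12 = \left(-10\right) \left(- \frac{4}{9}\right) 12 = \frac{40}{9} \cdot 12 = \frac{160}{3}$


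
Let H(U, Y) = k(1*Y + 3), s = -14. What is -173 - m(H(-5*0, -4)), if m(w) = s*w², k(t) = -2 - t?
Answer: -159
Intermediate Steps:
H(U, Y) = -5 - Y (H(U, Y) = -2 - (1*Y + 3) = -2 - (Y + 3) = -2 - (3 + Y) = -2 + (-3 - Y) = -5 - Y)
m(w) = -14*w²
-173 - m(H(-5*0, -4)) = -173 - (-14)*(-5 - 1*(-4))² = -173 - (-14)*(-5 + 4)² = -173 - (-14)*(-1)² = -173 - (-14) = -173 - 1*(-14) = -173 + 14 = -159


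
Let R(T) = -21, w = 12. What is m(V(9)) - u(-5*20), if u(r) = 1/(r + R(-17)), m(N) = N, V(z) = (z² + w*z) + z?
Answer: 23959/121 ≈ 198.01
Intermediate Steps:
V(z) = z² + 13*z (V(z) = (z² + 12*z) + z = z² + 13*z)
u(r) = 1/(-21 + r) (u(r) = 1/(r - 21) = 1/(-21 + r))
m(V(9)) - u(-5*20) = 9*(13 + 9) - 1/(-21 - 5*20) = 9*22 - 1/(-21 - 100) = 198 - 1/(-121) = 198 - 1*(-1/121) = 198 + 1/121 = 23959/121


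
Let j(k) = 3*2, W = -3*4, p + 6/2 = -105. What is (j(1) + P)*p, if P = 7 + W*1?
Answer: -108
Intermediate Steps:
p = -108 (p = -3 - 105 = -108)
W = -12
j(k) = 6
P = -5 (P = 7 - 12*1 = 7 - 12 = -5)
(j(1) + P)*p = (6 - 5)*(-108) = 1*(-108) = -108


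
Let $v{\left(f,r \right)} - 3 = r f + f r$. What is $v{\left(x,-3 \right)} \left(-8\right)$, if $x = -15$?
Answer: $-744$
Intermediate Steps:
$v{\left(f,r \right)} = 3 + 2 f r$ ($v{\left(f,r \right)} = 3 + \left(r f + f r\right) = 3 + \left(f r + f r\right) = 3 + 2 f r$)
$v{\left(x,-3 \right)} \left(-8\right) = \left(3 + 2 \left(-15\right) \left(-3\right)\right) \left(-8\right) = \left(3 + 90\right) \left(-8\right) = 93 \left(-8\right) = -744$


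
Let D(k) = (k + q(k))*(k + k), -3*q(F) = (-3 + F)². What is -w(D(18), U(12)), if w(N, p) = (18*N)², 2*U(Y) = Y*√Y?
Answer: -1364268096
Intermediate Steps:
q(F) = -(-3 + F)²/3
D(k) = 2*k*(k - (-3 + k)²/3) (D(k) = (k - (-3 + k)²/3)*(k + k) = (k - (-3 + k)²/3)*(2*k) = 2*k*(k - (-3 + k)²/3))
U(Y) = Y^(3/2)/2 (U(Y) = (Y*√Y)/2 = Y^(3/2)/2)
w(N, p) = 324*N²
-w(D(18), U(12)) = -324*((⅔)*18*(-(-3 + 18)² + 3*18))² = -324*((⅔)*18*(-1*15² + 54))² = -324*((⅔)*18*(-1*225 + 54))² = -324*((⅔)*18*(-225 + 54))² = -324*((⅔)*18*(-171))² = -324*(-2052)² = -324*4210704 = -1*1364268096 = -1364268096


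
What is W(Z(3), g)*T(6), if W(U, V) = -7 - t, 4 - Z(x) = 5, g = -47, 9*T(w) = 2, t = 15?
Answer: -44/9 ≈ -4.8889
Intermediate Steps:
T(w) = 2/9 (T(w) = (⅑)*2 = 2/9)
Z(x) = -1 (Z(x) = 4 - 1*5 = 4 - 5 = -1)
W(U, V) = -22 (W(U, V) = -7 - 1*15 = -7 - 15 = -22)
W(Z(3), g)*T(6) = -22*2/9 = -44/9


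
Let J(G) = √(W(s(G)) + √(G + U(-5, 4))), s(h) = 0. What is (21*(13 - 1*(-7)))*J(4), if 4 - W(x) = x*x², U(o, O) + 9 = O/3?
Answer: 140*√(36 + 3*I*√33) ≈ 862.52 + 195.81*I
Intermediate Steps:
U(o, O) = -9 + O/3
W(x) = 4 - x³ (W(x) = 4 - x*x² = 4 - x³)
J(G) = √(4 + √(-23/3 + G)) (J(G) = √((4 - 1*0³) + √(G + (-9 + (⅓)*4))) = √((4 - 1*0) + √(G + (-9 + 4/3))) = √((4 + 0) + √(G - 23/3)) = √(4 + √(-23/3 + G)))
(21*(13 - 1*(-7)))*J(4) = (21*(13 - 1*(-7)))*(√(36 + 3*√3*√(-23 + 3*4))/3) = (21*(13 + 7))*(√(36 + 3*√3*√(-23 + 12))/3) = (21*20)*(√(36 + 3*√3*√(-11))/3) = 420*(√(36 + 3*√3*(I*√11))/3) = 420*(√(36 + 3*I*√33)/3) = 140*√(36 + 3*I*√33)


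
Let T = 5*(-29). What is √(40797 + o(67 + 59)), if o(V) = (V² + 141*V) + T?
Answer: 11*√614 ≈ 272.57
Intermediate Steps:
T = -145
o(V) = -145 + V² + 141*V (o(V) = (V² + 141*V) - 145 = -145 + V² + 141*V)
√(40797 + o(67 + 59)) = √(40797 + (-145 + (67 + 59)² + 141*(67 + 59))) = √(40797 + (-145 + 126² + 141*126)) = √(40797 + (-145 + 15876 + 17766)) = √(40797 + 33497) = √74294 = 11*√614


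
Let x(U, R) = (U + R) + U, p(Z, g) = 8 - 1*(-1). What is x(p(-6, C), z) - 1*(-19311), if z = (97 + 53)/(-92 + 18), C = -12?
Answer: 715098/37 ≈ 19327.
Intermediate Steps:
p(Z, g) = 9 (p(Z, g) = 8 + 1 = 9)
z = -75/37 (z = 150/(-74) = 150*(-1/74) = -75/37 ≈ -2.0270)
x(U, R) = R + 2*U (x(U, R) = (R + U) + U = R + 2*U)
x(p(-6, C), z) - 1*(-19311) = (-75/37 + 2*9) - 1*(-19311) = (-75/37 + 18) + 19311 = 591/37 + 19311 = 715098/37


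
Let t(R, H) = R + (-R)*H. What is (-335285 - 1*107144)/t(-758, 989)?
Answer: -34033/57608 ≈ -0.59077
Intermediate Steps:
t(R, H) = R - H*R
(-335285 - 1*107144)/t(-758, 989) = (-335285 - 1*107144)/((-758*(1 - 1*989))) = (-335285 - 107144)/((-758*(1 - 989))) = -442429/((-758*(-988))) = -442429/748904 = -442429*1/748904 = -34033/57608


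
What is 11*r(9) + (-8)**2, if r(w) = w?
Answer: 163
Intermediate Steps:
11*r(9) + (-8)**2 = 11*9 + (-8)**2 = 99 + 64 = 163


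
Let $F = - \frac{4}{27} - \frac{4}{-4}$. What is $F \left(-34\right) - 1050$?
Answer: $- \frac{29132}{27} \approx -1079.0$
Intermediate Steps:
$F = \frac{23}{27}$ ($F = \left(-4\right) \frac{1}{27} - -1 = - \frac{4}{27} + 1 = \frac{23}{27} \approx 0.85185$)
$F \left(-34\right) - 1050 = \frac{23}{27} \left(-34\right) - 1050 = - \frac{782}{27} - 1050 = - \frac{29132}{27}$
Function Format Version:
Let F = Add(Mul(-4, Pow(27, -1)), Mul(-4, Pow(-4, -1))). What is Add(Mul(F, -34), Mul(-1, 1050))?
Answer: Rational(-29132, 27) ≈ -1079.0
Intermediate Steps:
F = Rational(23, 27) (F = Add(Mul(-4, Rational(1, 27)), Mul(-4, Rational(-1, 4))) = Add(Rational(-4, 27), 1) = Rational(23, 27) ≈ 0.85185)
Add(Mul(F, -34), Mul(-1, 1050)) = Add(Mul(Rational(23, 27), -34), Mul(-1, 1050)) = Add(Rational(-782, 27), -1050) = Rational(-29132, 27)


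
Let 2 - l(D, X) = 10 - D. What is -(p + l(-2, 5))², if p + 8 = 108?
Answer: -8100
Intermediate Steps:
l(D, X) = -8 + D (l(D, X) = 2 - (10 - D) = 2 + (-10 + D) = -8 + D)
p = 100 (p = -8 + 108 = 100)
-(p + l(-2, 5))² = -(100 + (-8 - 2))² = -(100 - 10)² = -1*90² = -1*8100 = -8100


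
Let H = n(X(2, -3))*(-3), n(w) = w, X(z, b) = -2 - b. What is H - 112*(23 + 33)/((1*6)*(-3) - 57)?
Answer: 6047/75 ≈ 80.627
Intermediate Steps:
H = -3 (H = (-2 - 1*(-3))*(-3) = (-2 + 3)*(-3) = 1*(-3) = -3)
H - 112*(23 + 33)/((1*6)*(-3) - 57) = -3 - 112*(23 + 33)/((1*6)*(-3) - 57) = -3 - 6272/(6*(-3) - 57) = -3 - 6272/(-18 - 57) = -3 - 6272/(-75) = -3 - 6272*(-1)/75 = -3 - 112*(-56/75) = -3 + 6272/75 = 6047/75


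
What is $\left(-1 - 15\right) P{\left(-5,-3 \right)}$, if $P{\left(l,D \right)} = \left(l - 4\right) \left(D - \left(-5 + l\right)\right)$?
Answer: $1008$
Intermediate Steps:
$P{\left(l,D \right)} = \left(-4 + l\right) \left(5 + D - l\right)$
$\left(-1 - 15\right) P{\left(-5,-3 \right)} = \left(-1 - 15\right) \left(-20 - \left(-5\right)^{2} - -12 + 9 \left(-5\right) - -15\right) = - 16 \left(-20 - 25 + 12 - 45 + 15\right) = \left(-16\right) \left(-63\right) = 1008$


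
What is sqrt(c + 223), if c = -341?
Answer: I*sqrt(118) ≈ 10.863*I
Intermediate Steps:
sqrt(c + 223) = sqrt(-341 + 223) = sqrt(-118) = I*sqrt(118)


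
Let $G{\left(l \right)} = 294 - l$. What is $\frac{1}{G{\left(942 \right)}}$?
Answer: $- \frac{1}{648} \approx -0.0015432$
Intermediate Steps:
$\frac{1}{G{\left(942 \right)}} = \frac{1}{294 - 942} = \frac{1}{-648} = - \frac{1}{648}$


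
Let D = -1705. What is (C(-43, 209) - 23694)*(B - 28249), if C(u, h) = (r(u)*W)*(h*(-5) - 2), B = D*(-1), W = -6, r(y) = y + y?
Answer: 14969382624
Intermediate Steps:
r(y) = 2*y
B = 1705 (B = -1705*(-1) = 1705)
C(u, h) = -12*u*(-2 - 5*h) (C(u, h) = ((2*u)*(-6))*(h*(-5) - 2) = (-12*u)*(-5*h - 2) = (-12*u)*(-2 - 5*h) = -12*u*(-2 - 5*h))
(C(-43, 209) - 23694)*(B - 28249) = (12*(-43)*(2 + 5*209) - 23694)*(1705 - 28249) = (12*(-43)*(2 + 1045) - 23694)*(-26544) = (12*(-43)*1047 - 23694)*(-26544) = (-540252 - 23694)*(-26544) = -563946*(-26544) = 14969382624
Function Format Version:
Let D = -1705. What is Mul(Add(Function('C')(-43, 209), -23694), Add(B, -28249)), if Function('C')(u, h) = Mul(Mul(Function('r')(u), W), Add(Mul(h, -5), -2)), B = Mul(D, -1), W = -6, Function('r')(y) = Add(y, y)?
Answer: 14969382624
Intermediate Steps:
Function('r')(y) = Mul(2, y)
B = 1705 (B = Mul(-1705, -1) = 1705)
Function('C')(u, h) = Mul(-12, u, Add(-2, Mul(-5, h))) (Function('C')(u, h) = Mul(Mul(Mul(2, u), -6), Add(Mul(h, -5), -2)) = Mul(Mul(-12, u), Add(Mul(-5, h), -2)) = Mul(Mul(-12, u), Add(-2, Mul(-5, h))) = Mul(-12, u, Add(-2, Mul(-5, h))))
Mul(Add(Function('C')(-43, 209), -23694), Add(B, -28249)) = Mul(Add(Mul(12, -43, Add(2, Mul(5, 209))), -23694), Add(1705, -28249)) = Mul(Add(Mul(12, -43, Add(2, 1045)), -23694), -26544) = Mul(Add(Mul(12, -43, 1047), -23694), -26544) = Mul(Add(-540252, -23694), -26544) = Mul(-563946, -26544) = 14969382624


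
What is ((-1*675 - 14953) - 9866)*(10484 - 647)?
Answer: -250784478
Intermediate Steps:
((-1*675 - 14953) - 9866)*(10484 - 647) = ((-675 - 14953) - 9866)*9837 = (-15628 - 9866)*9837 = -25494*9837 = -250784478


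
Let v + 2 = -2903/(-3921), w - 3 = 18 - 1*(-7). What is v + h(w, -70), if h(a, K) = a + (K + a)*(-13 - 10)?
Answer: 3892535/3921 ≈ 992.74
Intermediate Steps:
w = 28 (w = 3 + (18 - 1*(-7)) = 3 + (18 + 7) = 3 + 25 = 28)
h(a, K) = -23*K - 22*a (h(a, K) = a + (K + a)*(-23) = a + (-23*K - 23*a) = -23*K - 22*a)
v = -4939/3921 (v = -2 - 2903/(-3921) = -2 - 2903*(-1/3921) = -2 + 2903/3921 = -4939/3921 ≈ -1.2596)
v + h(w, -70) = -4939/3921 + (-23*(-70) - 22*28) = -4939/3921 + (1610 - 616) = -4939/3921 + 994 = 3892535/3921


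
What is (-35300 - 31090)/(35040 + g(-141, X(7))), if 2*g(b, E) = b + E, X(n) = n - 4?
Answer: -22130/11657 ≈ -1.8984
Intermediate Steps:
X(n) = -4 + n
g(b, E) = E/2 + b/2 (g(b, E) = (b + E)/2 = (E + b)/2 = E/2 + b/2)
(-35300 - 31090)/(35040 + g(-141, X(7))) = (-35300 - 31090)/(35040 + ((-4 + 7)/2 + (½)*(-141))) = -66390/(35040 + ((½)*3 - 141/2)) = -66390/(35040 + (3/2 - 141/2)) = -66390/(35040 - 69) = -66390/34971 = -66390*1/34971 = -22130/11657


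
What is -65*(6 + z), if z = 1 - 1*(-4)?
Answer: -715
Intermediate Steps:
z = 5 (z = 1 + 4 = 5)
-65*(6 + z) = -65*(6 + 5) = -65*11 = -5*143 = -715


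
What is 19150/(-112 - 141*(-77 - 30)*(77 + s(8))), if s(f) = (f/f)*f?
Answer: 19150/1282283 ≈ 0.014934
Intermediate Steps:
s(f) = f (s(f) = 1*f = f)
19150/(-112 - 141*(-77 - 30)*(77 + s(8))) = 19150/(-112 - 141*(-77 - 30)*(77 + 8)) = 19150/(-112 - (-15087)*85) = 19150/(-112 - 141*(-9095)) = 19150/(-112 + 1282395) = 19150/1282283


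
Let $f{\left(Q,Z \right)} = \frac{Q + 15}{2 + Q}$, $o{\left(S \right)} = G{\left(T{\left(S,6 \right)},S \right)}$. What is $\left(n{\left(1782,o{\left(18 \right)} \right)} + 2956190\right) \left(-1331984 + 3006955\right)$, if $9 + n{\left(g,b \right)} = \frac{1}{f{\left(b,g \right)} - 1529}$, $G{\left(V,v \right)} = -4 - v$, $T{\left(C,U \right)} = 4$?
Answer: $\frac{151382742835445903}{30573} \approx 4.9515 \cdot 10^{12}$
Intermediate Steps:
$o{\left(S \right)} = -4 - S$
$f{\left(Q,Z \right)} = \frac{15 + Q}{2 + Q}$
$n{\left(g,b \right)} = -9 + \frac{1}{-1529 + \frac{15 + b}{2 + b}}$ ($n{\left(g,b \right)} = -9 + \frac{1}{\frac{15 + b}{2 + b} - 1529} = -9 + \frac{1}{-1529 + \frac{15 + b}{2 + b}}$)
$\left(n{\left(1782,o{\left(18 \right)} \right)} + 2956190\right) \left(-1331984 + 3006955\right) = \left(\frac{-27389 - 13753 \left(-4 - 18\right)}{3043 + 1528 \left(-4 - 18\right)} + 2956190\right) \left(-1331984 + 3006955\right) = \left(\frac{-27389 - 13753 \left(-4 - 18\right)}{3043 + 1528 \left(-4 - 18\right)} + 2956190\right) 1674971 = \left(\frac{-27389 - -302566}{3043 + 1528 \left(-22\right)} + 2956190\right) 1674971 = \left(\frac{-27389 + 302566}{3043 - 33616} + 2956190\right) 1674971 = \left(\frac{1}{-30573} \cdot 275177 + 2956190\right) 1674971 = \left(\left(- \frac{1}{30573}\right) 275177 + 2956190\right) 1674971 = \left(- \frac{275177}{30573} + 2956190\right) 1674971 = \frac{90379321693}{30573} \cdot 1674971 = \frac{151382742835445903}{30573}$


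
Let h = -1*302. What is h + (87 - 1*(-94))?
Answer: -121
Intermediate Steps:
h = -302
h + (87 - 1*(-94)) = -302 + (87 - 1*(-94)) = -302 + (87 + 94) = -302 + 181 = -121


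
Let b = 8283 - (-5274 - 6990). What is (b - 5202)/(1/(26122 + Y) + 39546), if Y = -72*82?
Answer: 310245210/799541029 ≈ 0.38803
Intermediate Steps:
Y = -5904
b = 20547 (b = 8283 - 1*(-12264) = 8283 + 12264 = 20547)
(b - 5202)/(1/(26122 + Y) + 39546) = (20547 - 5202)/(1/(26122 - 5904) + 39546) = 15345/(1/20218 + 39546) = 15345/(799541029/20218) = 15345*(20218/799541029) = 310245210/799541029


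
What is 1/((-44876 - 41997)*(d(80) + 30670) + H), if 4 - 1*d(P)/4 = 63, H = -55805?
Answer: -1/2643948687 ≈ -3.7822e-10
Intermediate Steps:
d(P) = -236 (d(P) = 16 - 4*63 = 16 - 252 = -236)
1/((-44876 - 41997)*(d(80) + 30670) + H) = 1/((-44876 - 41997)*(-236 + 30670) - 55805) = 1/(-86873*30434 - 55805) = 1/(-2643892882 - 55805) = 1/(-2643948687) = -1/2643948687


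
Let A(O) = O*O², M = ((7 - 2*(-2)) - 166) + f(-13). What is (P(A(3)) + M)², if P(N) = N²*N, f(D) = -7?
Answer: 381069441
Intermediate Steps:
M = -162 (M = ((7 - 2*(-2)) - 166) - 7 = ((7 + 4) - 166) - 7 = (11 - 166) - 7 = -155 - 7 = -162)
A(O) = O³
P(N) = N³
(P(A(3)) + M)² = ((3³)³ - 162)² = (27³ - 162)² = (19683 - 162)² = 19521² = 381069441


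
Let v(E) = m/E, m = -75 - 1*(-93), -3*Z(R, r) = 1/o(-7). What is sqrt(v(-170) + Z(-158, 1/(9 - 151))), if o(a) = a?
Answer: 2*I*sqrt(46410)/1785 ≈ 0.24138*I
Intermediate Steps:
Z(R, r) = 1/21 (Z(R, r) = -1/3/(-7) = -1/3*(-1/7) = 1/21)
m = 18 (m = -75 + 93 = 18)
v(E) = 18/E
sqrt(v(-170) + Z(-158, 1/(9 - 151))) = sqrt(18/(-170) + 1/21) = sqrt(18*(-1/170) + 1/21) = sqrt(-9/85 + 1/21) = sqrt(-104/1785) = 2*I*sqrt(46410)/1785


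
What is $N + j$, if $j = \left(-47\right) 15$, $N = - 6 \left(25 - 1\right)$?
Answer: $-849$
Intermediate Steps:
$N = -144$ ($N = \left(-6\right) 24 = -144$)
$j = -705$
$N + j = -144 - 705 = -849$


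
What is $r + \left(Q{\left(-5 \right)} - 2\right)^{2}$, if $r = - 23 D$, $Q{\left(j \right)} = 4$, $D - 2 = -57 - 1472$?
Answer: $35125$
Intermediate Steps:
$D = -1527$ ($D = 2 - 1529 = -1527$)
$r = 35121$ ($r = \left(-23\right) \left(-1527\right) = 35121$)
$r + \left(Q{\left(-5 \right)} - 2\right)^{2} = 35121 + \left(4 - 2\right)^{2} = 35121 + 2^{2} = 35121 + 4 = 35125$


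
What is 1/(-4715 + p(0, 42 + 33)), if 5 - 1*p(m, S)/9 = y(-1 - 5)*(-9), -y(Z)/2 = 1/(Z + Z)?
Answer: -2/9313 ≈ -0.00021475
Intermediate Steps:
y(Z) = -1/Z (y(Z) = -2/(Z + Z) = -2*1/(2*Z) = -1/Z)
p(m, S) = 117/2 (p(m, S) = 45 - 9*(-1/(-1 - 5))*(-9) = 45 - 9*(-1/(-6))*(-9) = 45 - 9*(-1*(-⅙))*(-9) = 45 - 3*(-9)/2 = 45 - 9*(-3/2) = 45 + 27/2 = 117/2)
1/(-4715 + p(0, 42 + 33)) = 1/(-4715 + 117/2) = 1/(-9313/2) = -2/9313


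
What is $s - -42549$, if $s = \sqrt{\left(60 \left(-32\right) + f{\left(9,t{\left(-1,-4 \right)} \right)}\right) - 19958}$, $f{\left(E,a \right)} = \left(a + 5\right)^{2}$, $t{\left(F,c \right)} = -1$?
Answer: $42549 + i \sqrt{21862} \approx 42549.0 + 147.86 i$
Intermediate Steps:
$f{\left(E,a \right)} = \left(5 + a\right)^{2}$
$s = i \sqrt{21862}$ ($s = \sqrt{\left(60 \left(-32\right) + \left(5 - 1\right)^{2}\right) - 19958} = \sqrt{\left(-1920 + 4^{2}\right) - 19958} = \sqrt{\left(-1920 + 16\right) - 19958} = \sqrt{-1904 - 19958} = \sqrt{-21862} = i \sqrt{21862} \approx 147.86 i$)
$s - -42549 = i \sqrt{21862} - -42549 = i \sqrt{21862} + 42549 = 42549 + i \sqrt{21862}$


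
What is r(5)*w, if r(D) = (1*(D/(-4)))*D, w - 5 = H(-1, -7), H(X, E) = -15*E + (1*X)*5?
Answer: -2625/4 ≈ -656.25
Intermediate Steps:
H(X, E) = -15*E + 5*X (H(X, E) = -15*E + X*5 = -15*E + 5*X)
w = 105 (w = 5 + (-15*(-7) + 5*(-1)) = 5 + (105 - 5) = 5 + 100 = 105)
r(D) = -D²/4 (r(D) = (1*(D*(-¼)))*D = (1*(-D/4))*D = (-D/4)*D = -D²/4)
r(5)*w = -¼*5²*105 = -¼*25*105 = -25/4*105 = -2625/4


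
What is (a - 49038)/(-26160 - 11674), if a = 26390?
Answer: 11324/18917 ≈ 0.59861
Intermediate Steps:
(a - 49038)/(-26160 - 11674) = (26390 - 49038)/(-26160 - 11674) = -22648/(-37834) = -22648*(-1/37834) = 11324/18917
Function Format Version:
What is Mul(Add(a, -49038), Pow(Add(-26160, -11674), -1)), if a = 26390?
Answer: Rational(11324, 18917) ≈ 0.59861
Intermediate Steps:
Mul(Add(a, -49038), Pow(Add(-26160, -11674), -1)) = Mul(Add(26390, -49038), Pow(Add(-26160, -11674), -1)) = Mul(-22648, Pow(-37834, -1)) = Mul(-22648, Rational(-1, 37834)) = Rational(11324, 18917)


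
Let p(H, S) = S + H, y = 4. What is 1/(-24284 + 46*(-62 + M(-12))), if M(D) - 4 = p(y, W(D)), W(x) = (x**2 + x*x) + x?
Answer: -1/14072 ≈ -7.1063e-5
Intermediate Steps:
W(x) = x + 2*x**2 (W(x) = (x**2 + x**2) + x = 2*x**2 + x = x + 2*x**2)
p(H, S) = H + S
M(D) = 8 + D*(1 + 2*D) (M(D) = 4 + (4 + D*(1 + 2*D)) = 8 + D*(1 + 2*D))
1/(-24284 + 46*(-62 + M(-12))) = 1/(-24284 + 46*(-62 + (8 - 12*(1 + 2*(-12))))) = 1/(-24284 + 46*(-62 + (8 - 12*(1 - 24)))) = 1/(-24284 + 46*(-62 + (8 - 12*(-23)))) = 1/(-24284 + 46*(-62 + (8 + 276))) = 1/(-24284 + 46*(-62 + 284)) = 1/(-24284 + 46*222) = 1/(-24284 + 10212) = 1/(-14072) = -1/14072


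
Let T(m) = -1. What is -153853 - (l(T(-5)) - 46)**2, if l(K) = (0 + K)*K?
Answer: -155878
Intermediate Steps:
l(K) = K**2 (l(K) = K*K = K**2)
-153853 - (l(T(-5)) - 46)**2 = -153853 - ((-1)**2 - 46)**2 = -153853 - (1 - 46)**2 = -153853 - 1*(-45)**2 = -153853 - 1*2025 = -153853 - 2025 = -155878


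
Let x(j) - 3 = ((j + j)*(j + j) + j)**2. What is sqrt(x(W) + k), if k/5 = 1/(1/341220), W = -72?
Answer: 9*sqrt(5292679) ≈ 20705.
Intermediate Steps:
k = 1706100 (k = 5/(1/341220) = 5*341220 = 1706100)
x(j) = 3 + (j + 4*j**2)**2 (x(j) = 3 + ((j + j)*(j + j) + j)**2 = 3 + ((2*j)*(2*j) + j)**2 = 3 + (4*j**2 + j)**2 = 3 + (j + 4*j**2)**2)
sqrt(x(W) + k) = sqrt((3 + (-72)**2*(1 + 4*(-72))**2) + 1706100) = sqrt((3 + 5184*(1 - 288)**2) + 1706100) = sqrt((3 + 5184*(-287)**2) + 1706100) = sqrt((3 + 5184*82369) + 1706100) = sqrt((3 + 427000896) + 1706100) = sqrt(427000899 + 1706100) = sqrt(428706999) = 9*sqrt(5292679)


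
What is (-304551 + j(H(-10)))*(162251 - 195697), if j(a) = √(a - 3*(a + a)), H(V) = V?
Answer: 10186012746 - 167230*√2 ≈ 1.0186e+10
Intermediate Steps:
j(a) = √5*√(-a) (j(a) = √(a - 6*a) = √(-5*a) = √5*√(-a))
(-304551 + j(H(-10)))*(162251 - 195697) = (-304551 + √5*√(-1*(-10)))*(162251 - 195697) = (-304551 + √5*√10)*(-33446) = (-304551 + 5*√2)*(-33446) = 10186012746 - 167230*√2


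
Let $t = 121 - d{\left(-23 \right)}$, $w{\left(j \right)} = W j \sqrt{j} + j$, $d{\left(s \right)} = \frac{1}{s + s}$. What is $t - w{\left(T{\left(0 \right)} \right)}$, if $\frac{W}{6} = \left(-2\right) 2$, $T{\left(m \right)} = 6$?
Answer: $\frac{5291}{46} + 144 \sqrt{6} \approx 467.75$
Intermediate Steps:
$d{\left(s \right)} = \frac{1}{2 s}$
$W = -24$ ($W = 6 \left(\left(-2\right) 2\right) = 6 \left(-4\right) = -24$)
$w{\left(j \right)} = j - 24 j^{\frac{3}{2}}$ ($w{\left(j \right)} = - 24 j \sqrt{j} + j = - 24 j^{\frac{3}{2}} + j = j - 24 j^{\frac{3}{2}}$)
$t = \frac{5567}{46}$ ($t = 121 - \frac{1}{2 \left(-23\right)} = 121 - \frac{1}{2} \left(- \frac{1}{23}\right) = 121 - - \frac{1}{46} = 121 + \frac{1}{46} = \frac{5567}{46} \approx 121.02$)
$t - w{\left(T{\left(0 \right)} \right)} = \frac{5567}{46} - \left(6 - 24 \cdot 6^{\frac{3}{2}}\right) = \frac{5567}{46} - \left(6 - 24 \cdot 6 \sqrt{6}\right) = \frac{5567}{46} - \left(6 - 144 \sqrt{6}\right) = \frac{5291}{46} + 144 \sqrt{6}$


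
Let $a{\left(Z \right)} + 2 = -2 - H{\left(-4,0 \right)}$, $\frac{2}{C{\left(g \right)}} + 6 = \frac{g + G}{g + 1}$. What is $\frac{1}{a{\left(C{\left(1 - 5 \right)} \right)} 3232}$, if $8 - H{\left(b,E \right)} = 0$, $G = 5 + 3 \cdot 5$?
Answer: $- \frac{1}{38784} \approx -2.5784 \cdot 10^{-5}$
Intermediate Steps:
$G = 20$ ($G = 5 + 15 = 20$)
$H{\left(b,E \right)} = 8$ ($H{\left(b,E \right)} = 8 - 0 = 8 + 0 = 8$)
$C{\left(g \right)} = \frac{2}{-6 + \frac{20 + g}{1 + g}}$ ($C{\left(g \right)} = \frac{2}{-6 + \frac{g + 20}{g + 1}} = \frac{2}{-6 + \frac{20 + g}{1 + g}}$)
$a{\left(Z \right)} = -12$ ($a{\left(Z \right)} = -2 - 10 = -12$)
$\frac{1}{a{\left(C{\left(1 - 5 \right)} \right)} 3232} = \frac{1}{\left(-12\right) 3232} = \frac{1}{-38784} = - \frac{1}{38784}$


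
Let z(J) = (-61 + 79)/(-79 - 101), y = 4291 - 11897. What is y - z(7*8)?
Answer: -76059/10 ≈ -7605.9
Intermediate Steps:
y = -7606
z(J) = -⅒ (z(J) = 18/(-180) = 18*(-1/180) = -⅒)
y - z(7*8) = -7606 - 1*(-⅒) = -7606 + ⅒ = -76059/10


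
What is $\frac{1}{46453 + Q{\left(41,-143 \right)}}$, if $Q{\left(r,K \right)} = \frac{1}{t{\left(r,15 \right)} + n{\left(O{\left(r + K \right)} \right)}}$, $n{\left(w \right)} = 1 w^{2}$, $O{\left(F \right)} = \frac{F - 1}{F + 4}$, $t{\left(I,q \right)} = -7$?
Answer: $\frac{56619}{2630112803} \approx 2.1527 \cdot 10^{-5}$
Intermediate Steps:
$O{\left(F \right)} = \frac{-1 + F}{4 + F}$
$n{\left(w \right)} = w^{2}$
$Q{\left(r,K \right)} = \frac{1}{-7 + \frac{\left(-1 + K + r\right)^{2}}{\left(4 + K + r\right)^{2}}}$ ($Q{\left(r,K \right)} = \frac{1}{-7 + \left(\frac{-1 + \left(r + K\right)}{4 + \left(r + K\right)}\right)^{2}} = \frac{1}{-7 + \left(\frac{-1 + \left(K + r\right)}{4 + \left(K + r\right)}\right)^{2}} = \frac{1}{-7 + \left(\frac{-1 + K + r}{4 + K + r}\right)^{2}} = \frac{1}{-7 + \frac{\left(-1 + K + r\right)^{2}}{\left(4 + K + r\right)^{2}}}$)
$\frac{1}{46453 + Q{\left(41,-143 \right)}} = \frac{1}{46453 + \frac{\left(4 - 143 + 41\right)^{2}}{\left(-1 - 143 + 41\right)^{2} - 7 \left(4 - 143 + 41\right)^{2}}} = \frac{1}{46453 + \frac{\left(-98\right)^{2}}{\left(-103\right)^{2} - 7 \left(-98\right)^{2}}} = \frac{1}{46453 + \frac{1}{10609 - 67228} \cdot 9604} = \frac{1}{46453 + \frac{1}{-56619} \cdot 9604} = \frac{1}{46453 - \frac{9604}{56619}} = \frac{1}{\frac{2630112803}{56619}} = \frac{56619}{2630112803}$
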